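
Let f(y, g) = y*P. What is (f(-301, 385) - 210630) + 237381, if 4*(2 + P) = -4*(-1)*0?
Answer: 27353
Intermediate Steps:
P = -2 (P = -2 + (-4*(-1)*0)/4 = -2 + (4*0)/4 = -2 + (1/4)*0 = -2 + 0 = -2)
f(y, g) = -2*y (f(y, g) = y*(-2) = -2*y)
(f(-301, 385) - 210630) + 237381 = (-2*(-301) - 210630) + 237381 = (602 - 210630) + 237381 = -210028 + 237381 = 27353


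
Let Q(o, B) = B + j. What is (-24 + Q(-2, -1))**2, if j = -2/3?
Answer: 5929/9 ≈ 658.78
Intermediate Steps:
j = -2/3 (j = -2*1/3 = -2/3 ≈ -0.66667)
Q(o, B) = -2/3 + B (Q(o, B) = B - 2/3 = -2/3 + B)
(-24 + Q(-2, -1))**2 = (-24 + (-2/3 - 1))**2 = (-24 - 5/3)**2 = (-77/3)**2 = 5929/9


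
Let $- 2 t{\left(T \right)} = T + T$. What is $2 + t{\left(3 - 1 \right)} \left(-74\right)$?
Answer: $150$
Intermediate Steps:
$t{\left(T \right)} = - T$ ($t{\left(T \right)} = - \frac{T + T}{2} = - \frac{2 T}{2} = - T$)
$2 + t{\left(3 - 1 \right)} \left(-74\right) = 2 + - (3 - 1) \left(-74\right) = 2 + \left(-1\right) 2 \left(-74\right) = 2 - -148 = 2 + 148 = 150$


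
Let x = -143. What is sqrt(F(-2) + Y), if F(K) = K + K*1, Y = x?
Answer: 7*I*sqrt(3) ≈ 12.124*I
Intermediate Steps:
Y = -143
F(K) = 2*K (F(K) = K + K = 2*K)
sqrt(F(-2) + Y) = sqrt(2*(-2) - 143) = sqrt(-4 - 143) = sqrt(-147) = 7*I*sqrt(3)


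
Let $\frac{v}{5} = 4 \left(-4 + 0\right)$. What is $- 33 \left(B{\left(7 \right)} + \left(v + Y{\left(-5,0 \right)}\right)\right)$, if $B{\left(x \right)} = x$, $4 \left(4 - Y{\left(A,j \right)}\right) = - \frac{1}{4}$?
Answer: $\frac{36399}{16} \approx 2274.9$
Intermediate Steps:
$Y{\left(A,j \right)} = \frac{65}{16}$ ($Y{\left(A,j \right)} = 4 - \frac{\left(-1\right) \frac{1}{4}}{4} = 4 - - \frac{1}{16} = 4 + \frac{1}{16} = \frac{65}{16}$)
$v = -80$ ($v = 5 \cdot 4 \left(-4 + 0\right) = 5 \cdot 4 \left(-4\right) = 5 \left(-16\right) = -80$)
$- 33 \left(B{\left(7 \right)} + \left(v + Y{\left(-5,0 \right)}\right)\right) = - 33 \left(7 + \left(-80 + \frac{65}{16}\right)\right) = - 33 \left(7 - \frac{1215}{16}\right) = \left(-33\right) \left(- \frac{1103}{16}\right) = \frac{36399}{16}$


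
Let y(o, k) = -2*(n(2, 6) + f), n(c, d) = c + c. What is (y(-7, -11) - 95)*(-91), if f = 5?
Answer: 10283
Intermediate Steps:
n(c, d) = 2*c
y(o, k) = -18 (y(o, k) = -2*(2*2 + 5) = -2*(4 + 5) = -2*9 = -18)
(y(-7, -11) - 95)*(-91) = (-18 - 95)*(-91) = -113*(-91) = 10283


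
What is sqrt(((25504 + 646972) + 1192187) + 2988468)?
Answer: sqrt(4853131) ≈ 2203.0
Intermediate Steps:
sqrt(((25504 + 646972) + 1192187) + 2988468) = sqrt((672476 + 1192187) + 2988468) = sqrt(1864663 + 2988468) = sqrt(4853131)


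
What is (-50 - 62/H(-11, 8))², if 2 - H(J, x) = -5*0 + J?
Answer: 506944/169 ≈ 2999.7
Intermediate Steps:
H(J, x) = 2 - J (H(J, x) = 2 - (-5*0 + J) = 2 - (0 + J) = 2 - J)
(-50 - 62/H(-11, 8))² = (-50 - 62/(2 - 1*(-11)))² = (-50 - 62/(2 + 11))² = (-50 - 62/13)² = (-712/13)² = 506944/169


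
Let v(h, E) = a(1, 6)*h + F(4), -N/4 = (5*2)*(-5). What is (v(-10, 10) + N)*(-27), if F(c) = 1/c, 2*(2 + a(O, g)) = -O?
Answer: -24327/4 ≈ -6081.8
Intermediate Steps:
a(O, g) = -2 - O/2 (a(O, g) = -2 + (-O)/2 = -2 - O/2)
F(c) = 1/c
N = 200 (N = -4*5*2*(-5) = -40*(-5) = -4*(-50) = 200)
v(h, E) = ¼ - 5*h/2 (v(h, E) = (-2 - ½*1)*h + 1/4 = (-2 - ½)*h + ¼ = -5*h/2 + ¼ = ¼ - 5*h/2)
(v(-10, 10) + N)*(-27) = ((¼ - 5/2*(-10)) + 200)*(-27) = ((¼ + 25) + 200)*(-27) = (101/4 + 200)*(-27) = (901/4)*(-27) = -24327/4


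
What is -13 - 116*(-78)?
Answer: 9035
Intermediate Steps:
-13 - 116*(-78) = -13 + 9048 = 9035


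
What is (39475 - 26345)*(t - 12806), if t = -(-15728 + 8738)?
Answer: -76364080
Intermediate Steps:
t = 6990 (t = -1*(-6990) = 6990)
(39475 - 26345)*(t - 12806) = (39475 - 26345)*(6990 - 12806) = 13130*(-5816) = -76364080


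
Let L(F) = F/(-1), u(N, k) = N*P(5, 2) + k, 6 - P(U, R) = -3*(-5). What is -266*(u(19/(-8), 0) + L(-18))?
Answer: -41895/4 ≈ -10474.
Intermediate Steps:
P(U, R) = -9 (P(U, R) = 6 - (-3)*(-5) = 6 - 1*15 = 6 - 15 = -9)
u(N, k) = k - 9*N (u(N, k) = N*(-9) + k = -9*N + k = k - 9*N)
L(F) = -F (L(F) = F*(-1) = -F)
-266*(u(19/(-8), 0) + L(-18)) = -266*((0 - 171/(-8)) - 1*(-18)) = -266*((0 - 171*(-1)/8) + 18) = -266*((0 - 9*(-19/8)) + 18) = -266*((0 + 171/8) + 18) = -266*(171/8 + 18) = -266*315/8 = -41895/4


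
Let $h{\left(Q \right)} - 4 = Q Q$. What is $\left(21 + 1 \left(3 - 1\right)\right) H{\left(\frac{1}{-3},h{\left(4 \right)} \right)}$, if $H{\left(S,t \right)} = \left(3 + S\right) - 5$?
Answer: $- \frac{161}{3} \approx -53.667$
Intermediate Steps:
$h{\left(Q \right)} = 4 + Q^{2}$ ($h{\left(Q \right)} = 4 + Q Q = 4 + Q^{2}$)
$H{\left(S,t \right)} = -2 + S$
$\left(21 + 1 \left(3 - 1\right)\right) H{\left(\frac{1}{-3},h{\left(4 \right)} \right)} = \left(21 + 1 \left(3 - 1\right)\right) \left(-2 + \frac{1}{-3}\right) = \left(21 + 1 \cdot 2\right) \left(-2 - \frac{1}{3}\right) = \left(21 + 2\right) \left(- \frac{7}{3}\right) = 23 \left(- \frac{7}{3}\right) = - \frac{161}{3}$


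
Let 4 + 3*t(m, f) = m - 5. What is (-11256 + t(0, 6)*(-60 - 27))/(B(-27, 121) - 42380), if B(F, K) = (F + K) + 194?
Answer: 10995/42092 ≈ 0.26121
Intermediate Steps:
t(m, f) = -3 + m/3 (t(m, f) = -4/3 + (m - 5)/3 = -4/3 + (-5 + m)/3 = -4/3 + (-5/3 + m/3) = -3 + m/3)
B(F, K) = 194 + F + K
(-11256 + t(0, 6)*(-60 - 27))/(B(-27, 121) - 42380) = (-11256 + (-3 + (⅓)*0)*(-60 - 27))/((194 - 27 + 121) - 42380) = (-11256 + (-3 + 0)*(-87))/(288 - 42380) = (-11256 - 3*(-87))/(-42092) = (-11256 + 261)*(-1/42092) = -10995*(-1/42092) = 10995/42092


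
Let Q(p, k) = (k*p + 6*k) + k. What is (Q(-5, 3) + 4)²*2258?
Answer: 225800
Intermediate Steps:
Q(p, k) = 7*k + k*p (Q(p, k) = (6*k + k*p) + k = 7*k + k*p)
(Q(-5, 3) + 4)²*2258 = (3*(7 - 5) + 4)²*2258 = (3*2 + 4)²*2258 = (6 + 4)²*2258 = 10²*2258 = 100*2258 = 225800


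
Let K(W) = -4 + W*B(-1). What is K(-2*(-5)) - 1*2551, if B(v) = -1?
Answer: -2565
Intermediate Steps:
K(W) = -4 - W (K(W) = -4 + W*(-1) = -4 - W)
K(-2*(-5)) - 1*2551 = (-4 - (-2)*(-5)) - 1*2551 = (-4 - 1*10) - 2551 = (-4 - 10) - 2551 = -14 - 2551 = -2565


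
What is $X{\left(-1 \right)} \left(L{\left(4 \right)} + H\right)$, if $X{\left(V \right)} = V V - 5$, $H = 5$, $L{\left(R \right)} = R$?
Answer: $-36$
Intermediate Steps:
$X{\left(V \right)} = -5 + V^{2}$ ($X{\left(V \right)} = V^{2} - 5 = -5 + V^{2}$)
$X{\left(-1 \right)} \left(L{\left(4 \right)} + H\right) = \left(-5 + \left(-1\right)^{2}\right) \left(4 + 5\right) = \left(-5 + 1\right) 9 = \left(-4\right) 9 = -36$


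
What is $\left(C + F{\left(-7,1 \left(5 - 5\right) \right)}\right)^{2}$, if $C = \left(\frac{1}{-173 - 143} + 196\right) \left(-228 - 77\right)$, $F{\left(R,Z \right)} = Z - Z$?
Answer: $\frac{356838711530625}{99856} \approx 3.5735 \cdot 10^{9}$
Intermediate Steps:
$F{\left(R,Z \right)} = 0$
$C = - \frac{18890175}{316}$ ($C = \left(\frac{1}{-316} + 196\right) \left(-305\right) = \left(- \frac{1}{316} + 196\right) \left(-305\right) = \frac{61935}{316} \left(-305\right) = - \frac{18890175}{316} \approx -59779.0$)
$\left(C + F{\left(-7,1 \left(5 - 5\right) \right)}\right)^{2} = \left(- \frac{18890175}{316} + 0\right)^{2} = \left(- \frac{18890175}{316}\right)^{2} = \frac{356838711530625}{99856}$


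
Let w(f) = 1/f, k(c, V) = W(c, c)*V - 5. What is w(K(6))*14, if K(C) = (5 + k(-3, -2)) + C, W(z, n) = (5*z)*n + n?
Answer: -7/39 ≈ -0.17949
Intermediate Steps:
W(z, n) = n + 5*n*z (W(z, n) = 5*n*z + n = n + 5*n*z)
k(c, V) = -5 + V*c*(1 + 5*c) (k(c, V) = (c*(1 + 5*c))*V - 5 = V*c*(1 + 5*c) - 5 = -5 + V*c*(1 + 5*c))
K(C) = -84 + C (K(C) = (5 + (-5 - 2*(-3)*(1 + 5*(-3)))) + C = (5 + (-5 - 2*(-3)*(1 - 15))) + C = (5 + (-5 - 2*(-3)*(-14))) + C = (5 + (-5 - 84)) + C = (5 - 89) + C = -84 + C)
w(K(6))*14 = 14/(-84 + 6) = 14/(-78) = -1/78*14 = -7/39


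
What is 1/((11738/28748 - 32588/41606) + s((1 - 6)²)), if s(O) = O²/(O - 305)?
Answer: -8372625016/21828175297 ≈ -0.38357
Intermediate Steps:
s(O) = O²/(-305 + O)
1/((11738/28748 - 32588/41606) + s((1 - 6)²)) = 1/((11738/28748 - 32588/41606) + ((1 - 6)²)²/(-305 + (1 - 6)²)) = 1/((11738*(1/28748) - 32588*1/41606) + ((-5)²)²/(-305 + (-5)²)) = 1/((5869/14374 - 16294/20803) + 25²/(-305 + 25)) = 1/(-112117149/299022322 + 625/(-280)) = 1/(-112117149/299022322 + 625*(-1/280)) = 1/(-112117149/299022322 - 125/56) = 1/(-21828175297/8372625016) = -8372625016/21828175297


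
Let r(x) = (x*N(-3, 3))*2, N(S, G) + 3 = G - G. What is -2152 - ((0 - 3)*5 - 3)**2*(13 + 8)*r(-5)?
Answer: -206272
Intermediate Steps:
N(S, G) = -3 (N(S, G) = -3 + (G - G) = -3 + 0 = -3)
r(x) = -6*x (r(x) = (x*(-3))*2 = -3*x*2 = -6*x)
-2152 - ((0 - 3)*5 - 3)**2*(13 + 8)*r(-5) = -2152 - ((0 - 3)*5 - 3)**2*(13 + 8)*(-6*(-5)) = -2152 - (-3*5 - 3)**2*21*30 = -2152 - (-15 - 3)**2*21*30 = -2152 - (-18)**2*21*30 = -2152 - 324*21*30 = -2152 - 6804*30 = -2152 - 1*204120 = -2152 - 204120 = -206272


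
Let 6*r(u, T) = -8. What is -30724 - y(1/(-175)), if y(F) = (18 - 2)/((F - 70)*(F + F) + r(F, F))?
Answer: -751910828/24497 ≈ -30694.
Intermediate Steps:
r(u, T) = -4/3 (r(u, T) = (⅙)*(-8) = -4/3)
y(F) = 16/(-4/3 + 2*F*(-70 + F)) (y(F) = (18 - 2)/((F - 70)*(F + F) - 4/3) = 16/((-70 + F)*(2*F) - 4/3) = 16/(2*F*(-70 + F) - 4/3) = 16/(-4/3 + 2*F*(-70 + F)))
-30724 - y(1/(-175)) = -30724 - 24/(-2 - 210/(-175) + 3*(1/(-175))²) = -30724 - 24/(-2 - 210*(-1/175) + 3*(-1/175)²) = -30724 - 24/(-2 + 6/5 + 3*(1/30625)) = -30724 - 24/(-2 + 6/5 + 3/30625) = -30724 - 24/(-24497/30625) = -30724 - 24*(-30625)/24497 = -30724 - 1*(-735000/24497) = -30724 + 735000/24497 = -751910828/24497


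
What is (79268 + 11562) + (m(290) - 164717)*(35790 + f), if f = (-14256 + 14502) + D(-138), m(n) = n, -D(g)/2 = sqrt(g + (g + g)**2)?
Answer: -5925200542 + 328854*sqrt(76038) ≈ -5.8345e+9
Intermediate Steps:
D(g) = -2*sqrt(g + 4*g**2) (D(g) = -2*sqrt(g + (g + g)**2) = -2*sqrt(g + (2*g)**2) = -2*sqrt(g + 4*g**2))
f = 246 - 2*sqrt(76038) (f = (-14256 + 14502) - 2*sqrt(76038) = 246 - 2*sqrt(76038) ≈ -305.50)
(79268 + 11562) + (m(290) - 164717)*(35790 + f) = (79268 + 11562) + (290 - 164717)*(35790 + (246 - 2*sqrt(76038))) = 90830 - 164427*(36036 - 2*sqrt(76038)) = 90830 + (-5925291372 + 328854*sqrt(76038)) = -5925200542 + 328854*sqrt(76038)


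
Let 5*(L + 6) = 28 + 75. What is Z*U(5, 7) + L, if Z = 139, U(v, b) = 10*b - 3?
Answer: 46638/5 ≈ 9327.6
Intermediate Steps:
L = 73/5 (L = -6 + (28 + 75)/5 = -6 + (1/5)*103 = -6 + 103/5 = 73/5 ≈ 14.600)
U(v, b) = -3 + 10*b
Z*U(5, 7) + L = 139*(-3 + 10*7) + 73/5 = 139*(-3 + 70) + 73/5 = 139*67 + 73/5 = 9313 + 73/5 = 46638/5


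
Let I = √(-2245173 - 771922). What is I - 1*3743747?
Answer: -3743747 + I*√3017095 ≈ -3.7437e+6 + 1737.0*I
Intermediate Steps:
I = I*√3017095 (I = √(-3017095) = I*√3017095 ≈ 1737.0*I)
I - 1*3743747 = I*√3017095 - 1*3743747 = I*√3017095 - 3743747 = -3743747 + I*√3017095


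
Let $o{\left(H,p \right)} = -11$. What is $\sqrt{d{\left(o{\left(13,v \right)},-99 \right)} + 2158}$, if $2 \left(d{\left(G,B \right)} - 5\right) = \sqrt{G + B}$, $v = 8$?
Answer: $\frac{\sqrt{8652 + 2 i \sqrt{110}}}{2} \approx 46.508 + 0.056378 i$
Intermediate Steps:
$d{\left(G,B \right)} = 5 + \frac{\sqrt{B + G}}{2}$ ($d{\left(G,B \right)} = 5 + \frac{\sqrt{G + B}}{2} = 5 + \frac{\sqrt{B + G}}{2}$)
$\sqrt{d{\left(o{\left(13,v \right)},-99 \right)} + 2158} = \sqrt{\left(5 + \frac{\sqrt{-99 - 11}}{2}\right) + 2158} = \sqrt{\left(5 + \frac{\sqrt{-110}}{2}\right) + 2158} = \sqrt{\left(5 + \frac{i \sqrt{110}}{2}\right) + 2158} = \sqrt{2163 + \frac{i \sqrt{110}}{2}}$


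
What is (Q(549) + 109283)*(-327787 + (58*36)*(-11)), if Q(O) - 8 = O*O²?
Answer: -58077465722200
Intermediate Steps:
Q(O) = 8 + O³ (Q(O) = 8 + O*O² = 8 + O³)
(Q(549) + 109283)*(-327787 + (58*36)*(-11)) = ((8 + 549³) + 109283)*(-327787 + (58*36)*(-11)) = ((8 + 165469149) + 109283)*(-327787 + 2088*(-11)) = (165469157 + 109283)*(-327787 - 22968) = 165578440*(-350755) = -58077465722200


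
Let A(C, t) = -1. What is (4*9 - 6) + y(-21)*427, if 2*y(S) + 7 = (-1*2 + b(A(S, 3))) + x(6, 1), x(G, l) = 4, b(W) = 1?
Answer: -824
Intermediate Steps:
y(S) = -2 (y(S) = -7/2 + ((-1*2 + 1) + 4)/2 = -7/2 + ((-2 + 1) + 4)/2 = -7/2 + (-1 + 4)/2 = -7/2 + (½)*3 = -7/2 + 3/2 = -2)
(4*9 - 6) + y(-21)*427 = (4*9 - 6) - 2*427 = (36 - 6) - 854 = 30 - 854 = -824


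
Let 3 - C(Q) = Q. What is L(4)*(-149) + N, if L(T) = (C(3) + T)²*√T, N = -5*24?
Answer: -4888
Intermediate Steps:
C(Q) = 3 - Q
N = -120
L(T) = T^(5/2) (L(T) = ((3 - 1*3) + T)²*√T = ((3 - 3) + T)²*√T = (0 + T)²*√T = T²*√T = T^(5/2))
L(4)*(-149) + N = 4^(5/2)*(-149) - 120 = 32*(-149) - 120 = -4768 - 120 = -4888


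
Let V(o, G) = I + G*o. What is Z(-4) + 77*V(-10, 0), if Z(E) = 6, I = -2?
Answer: -148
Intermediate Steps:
V(o, G) = -2 + G*o
Z(-4) + 77*V(-10, 0) = 6 + 77*(-2 + 0*(-10)) = 6 + 77*(-2 + 0) = 6 + 77*(-2) = 6 - 154 = -148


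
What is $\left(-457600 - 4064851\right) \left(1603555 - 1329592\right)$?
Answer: $-1238984243313$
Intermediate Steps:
$\left(-457600 - 4064851\right) \left(1603555 - 1329592\right) = - 4522451 \left(1603555 - 1329592\right) = \left(-4522451\right) 273963 = -1238984243313$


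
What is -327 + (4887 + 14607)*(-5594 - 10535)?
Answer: -314419053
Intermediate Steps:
-327 + (4887 + 14607)*(-5594 - 10535) = -327 + 19494*(-16129) = -327 - 314418726 = -314419053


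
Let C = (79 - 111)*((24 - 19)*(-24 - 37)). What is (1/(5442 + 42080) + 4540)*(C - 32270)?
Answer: -2428264910655/23761 ≈ -1.0220e+8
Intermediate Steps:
C = 9760 (C = -160*(-61) = -32*(-305) = 9760)
(1/(5442 + 42080) + 4540)*(C - 32270) = (1/(5442 + 42080) + 4540)*(9760 - 32270) = (1/47522 + 4540)*(-22510) = (215749881/47522)*(-22510) = -2428264910655/23761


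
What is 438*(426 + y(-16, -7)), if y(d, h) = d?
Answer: 179580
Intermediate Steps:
438*(426 + y(-16, -7)) = 438*(426 - 16) = 438*410 = 179580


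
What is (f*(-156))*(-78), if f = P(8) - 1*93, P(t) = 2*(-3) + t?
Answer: -1107288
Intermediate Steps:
P(t) = -6 + t
f = -91 (f = (-6 + 8) - 1*93 = 2 - 93 = -91)
(f*(-156))*(-78) = -91*(-156)*(-78) = 14196*(-78) = -1107288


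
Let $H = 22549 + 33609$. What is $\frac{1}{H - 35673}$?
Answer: $\frac{1}{20485} \approx 4.8816 \cdot 10^{-5}$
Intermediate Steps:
$H = 56158$
$\frac{1}{H - 35673} = \frac{1}{56158 - 35673} = \frac{1}{20485}$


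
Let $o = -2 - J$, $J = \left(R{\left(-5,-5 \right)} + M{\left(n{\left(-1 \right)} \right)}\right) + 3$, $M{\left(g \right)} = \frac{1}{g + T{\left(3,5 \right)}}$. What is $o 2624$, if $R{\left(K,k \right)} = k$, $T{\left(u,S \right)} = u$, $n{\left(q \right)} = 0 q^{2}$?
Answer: $- \frac{2624}{3} \approx -874.67$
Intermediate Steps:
$n{\left(q \right)} = 0$
$M{\left(g \right)} = \frac{1}{3 + g}$ ($M{\left(g \right)} = \frac{1}{g + 3} = \frac{1}{3 + g}$)
$J = - \frac{5}{3}$ ($J = \left(-5 + \frac{1}{3 + 0}\right) + 3 = \left(-5 + \frac{1}{3}\right) + 3 = - \frac{14}{3} + 3 = - \frac{5}{3} \approx -1.6667$)
$o = - \frac{1}{3}$ ($o = -2 - - \frac{5}{3} = -2 + \frac{5}{3} = - \frac{1}{3} \approx -0.33333$)
$o 2624 = \left(- \frac{1}{3}\right) 2624 = - \frac{2624}{3}$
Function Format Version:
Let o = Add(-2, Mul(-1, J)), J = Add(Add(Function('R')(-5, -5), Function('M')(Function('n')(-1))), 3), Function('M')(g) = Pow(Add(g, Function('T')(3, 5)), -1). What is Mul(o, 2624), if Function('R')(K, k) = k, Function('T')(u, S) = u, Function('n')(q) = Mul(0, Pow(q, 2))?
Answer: Rational(-2624, 3) ≈ -874.67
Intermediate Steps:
Function('n')(q) = 0
Function('M')(g) = Pow(Add(3, g), -1) (Function('M')(g) = Pow(Add(g, 3), -1) = Pow(Add(3, g), -1))
J = Rational(-5, 3) (J = Add(Add(-5, Pow(Add(3, 0), -1)), 3) = Add(Add(-5, Pow(3, -1)), 3) = Add(Add(-5, Rational(1, 3)), 3) = Add(Rational(-14, 3), 3) = Rational(-5, 3) ≈ -1.6667)
o = Rational(-1, 3) (o = Add(-2, Mul(-1, Rational(-5, 3))) = Add(-2, Rational(5, 3)) = Rational(-1, 3) ≈ -0.33333)
Mul(o, 2624) = Mul(Rational(-1, 3), 2624) = Rational(-2624, 3)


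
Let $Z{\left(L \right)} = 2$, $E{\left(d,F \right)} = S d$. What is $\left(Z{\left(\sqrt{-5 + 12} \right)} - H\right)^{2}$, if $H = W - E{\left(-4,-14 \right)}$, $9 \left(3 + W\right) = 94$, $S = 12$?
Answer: $\frac{231361}{81} \approx 2856.3$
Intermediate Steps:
$E{\left(d,F \right)} = 12 d$
$W = \frac{67}{9}$ ($W = -3 + \frac{1}{9} \cdot 94 = -3 + \frac{94}{9} = \frac{67}{9} \approx 7.4444$)
$H = \frac{499}{9}$ ($H = \frac{67}{9} - 12 \left(-4\right) = \frac{67}{9} - -48 = \frac{67}{9} + 48 = \frac{499}{9} \approx 55.444$)
$\left(Z{\left(\sqrt{-5 + 12} \right)} - H\right)^{2} = \left(2 - \frac{499}{9}\right)^{2} = \left(- \frac{481}{9}\right)^{2} = \frac{231361}{81}$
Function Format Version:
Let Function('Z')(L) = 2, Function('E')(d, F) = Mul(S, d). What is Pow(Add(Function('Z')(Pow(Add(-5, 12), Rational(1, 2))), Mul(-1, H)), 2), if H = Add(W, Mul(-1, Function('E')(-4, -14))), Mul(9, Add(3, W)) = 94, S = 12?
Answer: Rational(231361, 81) ≈ 2856.3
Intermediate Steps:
Function('E')(d, F) = Mul(12, d)
W = Rational(67, 9) (W = Add(-3, Mul(Rational(1, 9), 94)) = Add(-3, Rational(94, 9)) = Rational(67, 9) ≈ 7.4444)
H = Rational(499, 9) (H = Add(Rational(67, 9), Mul(-1, Mul(12, -4))) = Add(Rational(67, 9), Mul(-1, -48)) = Add(Rational(67, 9), 48) = Rational(499, 9) ≈ 55.444)
Pow(Add(Function('Z')(Pow(Add(-5, 12), Rational(1, 2))), Mul(-1, H)), 2) = Pow(Add(2, Mul(-1, Rational(499, 9))), 2) = Pow(Add(2, Rational(-499, 9)), 2) = Pow(Rational(-481, 9), 2) = Rational(231361, 81)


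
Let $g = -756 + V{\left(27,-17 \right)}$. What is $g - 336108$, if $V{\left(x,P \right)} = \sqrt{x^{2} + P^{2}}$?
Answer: $-336864 + \sqrt{1018} \approx -3.3683 \cdot 10^{5}$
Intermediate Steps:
$V{\left(x,P \right)} = \sqrt{P^{2} + x^{2}}$
$g = -756 + \sqrt{1018}$ ($g = -756 + \sqrt{\left(-17\right)^{2} + 27^{2}} = -756 + \sqrt{289 + 729} = -756 + \sqrt{1018} \approx -724.09$)
$g - 336108 = \left(-756 + \sqrt{1018}\right) - 336108 = -336864 + \sqrt{1018}$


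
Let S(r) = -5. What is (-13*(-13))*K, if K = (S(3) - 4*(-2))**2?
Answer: 1521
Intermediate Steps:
K = 9 (K = (-5 - 4*(-2))**2 = (-5 + 8)**2 = 3**2 = 9)
(-13*(-13))*K = -13*(-13)*9 = 169*9 = 1521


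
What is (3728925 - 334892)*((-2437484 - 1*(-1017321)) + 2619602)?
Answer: 4070935547487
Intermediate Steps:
(3728925 - 334892)*((-2437484 - 1*(-1017321)) + 2619602) = 3394033*((-2437484 + 1017321) + 2619602) = 3394033*(-1420163 + 2619602) = 3394033*1199439 = 4070935547487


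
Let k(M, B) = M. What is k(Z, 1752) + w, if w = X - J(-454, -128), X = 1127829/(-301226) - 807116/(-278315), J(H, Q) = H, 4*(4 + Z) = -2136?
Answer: -7112967395879/83835714190 ≈ -84.844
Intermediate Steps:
Z = -538 (Z = -4 + (¼)*(-2136) = -4 - 534 = -538)
X = -70767403919/83835714190 (X = 1127829*(-1/301226) - 807116*(-1/278315) = -1127829/301226 + 807116/278315 = -70767403919/83835714190 ≈ -0.84412)
w = 37990646838341/83835714190 (w = -70767403919/83835714190 - 1*(-454) = -70767403919/83835714190 + 454 = 37990646838341/83835714190 ≈ 453.16)
k(Z, 1752) + w = -538 + 37990646838341/83835714190 = -7112967395879/83835714190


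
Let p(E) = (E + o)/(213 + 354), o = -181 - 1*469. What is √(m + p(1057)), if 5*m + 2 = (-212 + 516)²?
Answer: √1834027055/315 ≈ 135.95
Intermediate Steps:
o = -650 (o = -181 - 469 = -650)
p(E) = -650/567 + E/567 (p(E) = (E - 650)/(213 + 354) = (-650 + E)/567 = (-650 + E)*(1/567) = -650/567 + E/567)
m = 92414/5 (m = -⅖ + (-212 + 516)²/5 = -⅖ + (⅕)*304² = -⅖ + (⅕)*92416 = -⅖ + 92416/5 = 92414/5 ≈ 18483.)
√(m + p(1057)) = √(92414/5 + (-650/567 + (1/567)*1057)) = √(92414/5 + (-650/567 + 151/81)) = √(92414/5 + 407/567) = √(52400773/2835) = √1834027055/315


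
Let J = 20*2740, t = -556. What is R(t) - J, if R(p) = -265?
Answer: -55065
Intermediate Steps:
J = 54800
R(t) - J = -265 - 1*54800 = -265 - 54800 = -55065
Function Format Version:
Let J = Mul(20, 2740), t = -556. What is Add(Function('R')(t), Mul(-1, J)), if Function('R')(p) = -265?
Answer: -55065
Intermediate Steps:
J = 54800
Add(Function('R')(t), Mul(-1, J)) = Add(-265, Mul(-1, 54800)) = Add(-265, -54800) = -55065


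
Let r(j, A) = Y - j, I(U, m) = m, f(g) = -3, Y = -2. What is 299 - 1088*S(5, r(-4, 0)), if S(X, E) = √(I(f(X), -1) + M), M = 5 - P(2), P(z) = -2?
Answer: 299 - 1088*√6 ≈ -2366.0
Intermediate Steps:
M = 7 (M = 5 - 1*(-2) = 5 + 2 = 7)
r(j, A) = -2 - j
S(X, E) = √6 (S(X, E) = √(-1 + 7) = √6)
299 - 1088*S(5, r(-4, 0)) = 299 - 1088*√6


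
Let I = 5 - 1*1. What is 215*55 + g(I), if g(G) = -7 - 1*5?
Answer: 11813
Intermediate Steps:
I = 4 (I = 5 - 1 = 4)
g(G) = -12 (g(G) = -7 - 5 = -12)
215*55 + g(I) = 215*55 - 12 = 11825 - 12 = 11813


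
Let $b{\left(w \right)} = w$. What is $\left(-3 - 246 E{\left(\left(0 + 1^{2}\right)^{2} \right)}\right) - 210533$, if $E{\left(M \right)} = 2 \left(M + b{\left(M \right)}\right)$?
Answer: $-211520$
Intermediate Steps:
$E{\left(M \right)} = 4 M$ ($E{\left(M \right)} = 2 \left(M + M\right) = 2 \cdot 2 M = 4 M$)
$\left(-3 - 246 E{\left(\left(0 + 1^{2}\right)^{2} \right)}\right) - 210533 = \left(-3 - 246 \cdot 4 \left(0 + 1^{2}\right)^{2}\right) - 210533 = \left(-3 - 246 \cdot 4 \left(0 + 1\right)^{2}\right) - 210533 = \left(-3 - 246 \cdot 4 \cdot 1^{2}\right) - 210533 = \left(-3 - 246 \cdot 4 \cdot 1\right) - 210533 = \left(-3 - 984\right) - 210533 = -987 - 210533 = -211520$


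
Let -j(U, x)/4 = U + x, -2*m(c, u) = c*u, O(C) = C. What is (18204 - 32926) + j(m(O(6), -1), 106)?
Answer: -15158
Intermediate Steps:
m(c, u) = -c*u/2
j(U, x) = -4*U - 4*x (j(U, x) = -4*(U + x) = -4*U - 4*x)
(18204 - 32926) + j(m(O(6), -1), 106) = (18204 - 32926) + (-(-2)*6*(-1) - 4*106) = -14722 + (-4*3 - 424) = -14722 + (-12 - 424) = -14722 - 436 = -15158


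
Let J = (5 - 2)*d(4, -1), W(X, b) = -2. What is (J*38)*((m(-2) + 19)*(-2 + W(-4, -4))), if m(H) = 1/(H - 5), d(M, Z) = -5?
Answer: 300960/7 ≈ 42994.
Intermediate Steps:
m(H) = 1/(-5 + H)
J = -15 (J = (5 - 2)*(-5) = 3*(-5) = -15)
(J*38)*((m(-2) + 19)*(-2 + W(-4, -4))) = (-15*38)*((1/(-5 - 2) + 19)*(-2 - 2)) = -570*(1/(-7) + 19)*(-4) = -570*(-1/7 + 19)*(-4) = -75240*(-4)/7 = -570*(-528/7) = 300960/7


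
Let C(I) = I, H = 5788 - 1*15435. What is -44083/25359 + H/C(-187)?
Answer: 21490432/431103 ≈ 49.850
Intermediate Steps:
H = -9647 (H = 5788 - 15435 = -9647)
-44083/25359 + H/C(-187) = -44083/25359 - 9647/(-187) = -44083*1/25359 - 9647*(-1/187) = -44083/25359 + 877/17 = 21490432/431103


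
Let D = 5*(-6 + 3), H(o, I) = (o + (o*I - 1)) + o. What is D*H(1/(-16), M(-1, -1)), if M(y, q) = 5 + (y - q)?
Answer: 345/16 ≈ 21.563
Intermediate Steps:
M(y, q) = 5 + y - q
H(o, I) = -1 + 2*o + I*o (H(o, I) = (o + (I*o - 1)) + o = (o + (-1 + I*o)) + o = (-1 + o + I*o) + o = -1 + 2*o + I*o)
D = -15 (D = 5*(-3) = -15)
D*H(1/(-16), M(-1, -1)) = -15*(-1 + 2/(-16) + (5 - 1 - 1*(-1))/(-16)) = -15*(-1 + 2*(-1/16) + (5 - 1 + 1)*(-1/16)) = -15*(-1 - ⅛ + 5*(-1/16)) = -15*(-1 - ⅛ - 5/16) = -15*(-23/16) = 345/16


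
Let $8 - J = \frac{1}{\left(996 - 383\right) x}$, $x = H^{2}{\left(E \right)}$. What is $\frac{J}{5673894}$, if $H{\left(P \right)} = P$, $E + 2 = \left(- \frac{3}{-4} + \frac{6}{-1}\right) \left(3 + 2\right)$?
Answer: $\frac{440980}{312759301929} \approx 1.41 \cdot 10^{-6}$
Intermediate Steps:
$E = - \frac{113}{4}$ ($E = -2 + \left(- \frac{3}{-4} + \frac{6}{-1}\right) \left(3 + 2\right) = -2 + \left(\left(-3\right) \left(- \frac{1}{4}\right) + 6 \left(-1\right)\right) 5 = -2 + \left(\frac{3}{4} - 6\right) 5 = -2 - \frac{105}{4} = - \frac{113}{4} \approx -28.25$)
$x = \frac{12769}{16}$ ($x = \left(- \frac{113}{4}\right)^{2} = \frac{12769}{16} \approx 798.06$)
$J = \frac{62619160}{7827397}$ ($J = 8 - \frac{1}{\left(996 - 383\right) \frac{12769}{16}} = 8 - \frac{1}{613 \cdot \frac{12769}{16}} = 8 - \frac{1}{\frac{7827397}{16}} = 8 - \frac{16}{7827397} = \frac{62619160}{7827397} \approx 8.0$)
$\frac{J}{5673894} = \frac{62619160}{7827397 \cdot 5673894} = \frac{62619160}{7827397} \cdot \frac{1}{5673894} = \frac{440980}{312759301929}$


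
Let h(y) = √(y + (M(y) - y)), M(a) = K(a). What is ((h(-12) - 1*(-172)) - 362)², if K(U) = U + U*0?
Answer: 36088 - 760*I*√3 ≈ 36088.0 - 1316.4*I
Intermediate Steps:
K(U) = U (K(U) = U + 0 = U)
M(a) = a
h(y) = √y (h(y) = √(y + (y - y)) = √(y + 0) = √y)
((h(-12) - 1*(-172)) - 362)² = ((√(-12) - 1*(-172)) - 362)² = ((2*I*√3 + 172) - 362)² = ((172 + 2*I*√3) - 362)² = (-190 + 2*I*√3)²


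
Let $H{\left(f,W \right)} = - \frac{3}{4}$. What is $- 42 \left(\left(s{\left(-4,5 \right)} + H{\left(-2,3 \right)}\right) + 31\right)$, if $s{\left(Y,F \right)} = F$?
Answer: $- \frac{2961}{2} \approx -1480.5$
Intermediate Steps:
$H{\left(f,W \right)} = - \frac{3}{4}$ ($H{\left(f,W \right)} = \left(-3\right) \frac{1}{4} = - \frac{3}{4}$)
$- 42 \left(\left(s{\left(-4,5 \right)} + H{\left(-2,3 \right)}\right) + 31\right) = - 42 \left(\left(5 - \frac{3}{4}\right) + 31\right) = - 42 \left(\frac{17}{4} + 31\right) = \left(-42\right) \frac{141}{4} = - \frac{2961}{2}$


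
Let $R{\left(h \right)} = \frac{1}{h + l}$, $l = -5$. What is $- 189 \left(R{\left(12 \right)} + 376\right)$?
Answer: $-71091$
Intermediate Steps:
$R{\left(h \right)} = \frac{1}{-5 + h}$ ($R{\left(h \right)} = \frac{1}{h - 5} = \frac{1}{-5 + h}$)
$- 189 \left(R{\left(12 \right)} + 376\right) = - 189 \left(\frac{1}{-5 + 12} + 376\right) = - 189 \left(\frac{1}{7} + 376\right) = \left(-189\right) \frac{2633}{7} = -71091$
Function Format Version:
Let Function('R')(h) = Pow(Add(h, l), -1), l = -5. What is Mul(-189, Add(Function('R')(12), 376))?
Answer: -71091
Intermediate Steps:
Function('R')(h) = Pow(Add(-5, h), -1) (Function('R')(h) = Pow(Add(h, -5), -1) = Pow(Add(-5, h), -1))
Mul(-189, Add(Function('R')(12), 376)) = Mul(-189, Add(Pow(Add(-5, 12), -1), 376)) = Mul(-189, Add(Pow(7, -1), 376)) = Mul(-189, Add(Rational(1, 7), 376)) = Mul(-189, Rational(2633, 7)) = -71091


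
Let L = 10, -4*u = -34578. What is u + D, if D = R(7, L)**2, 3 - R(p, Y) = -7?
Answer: 17489/2 ≈ 8744.5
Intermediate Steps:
u = 17289/2 (u = -1/4*(-34578) = 17289/2 ≈ 8644.5)
R(p, Y) = 10 (R(p, Y) = 3 - 1*(-7) = 3 + 7 = 10)
D = 100 (D = 10**2 = 100)
u + D = 17289/2 + 100 = 17489/2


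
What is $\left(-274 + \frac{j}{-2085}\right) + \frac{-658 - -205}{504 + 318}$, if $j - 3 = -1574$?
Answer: $- \frac{156417841}{571290} \approx -273.8$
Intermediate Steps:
$j = -1571$ ($j = 3 - 1574 = -1571$)
$\left(-274 + \frac{j}{-2085}\right) + \frac{-658 - -205}{504 + 318} = \left(-274 - \frac{1571}{-2085}\right) + \frac{-658 - -205}{504 + 318} = \left(-274 - - \frac{1571}{2085}\right) + \frac{-658 + \left(-514 + 719\right)}{822} = \left(-274 + \frac{1571}{2085}\right) + \left(-658 + 205\right) \frac{1}{822} = - \frac{569719}{2085} - \frac{151}{274} = - \frac{156417841}{571290}$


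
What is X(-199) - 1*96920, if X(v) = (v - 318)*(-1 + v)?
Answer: 6480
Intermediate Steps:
X(v) = (-1 + v)*(-318 + v) (X(v) = (-318 + v)*(-1 + v) = (-1 + v)*(-318 + v))
X(-199) - 1*96920 = (318 + (-199)**2 - 319*(-199)) - 1*96920 = (318 + 39601 + 63481) - 96920 = 103400 - 96920 = 6480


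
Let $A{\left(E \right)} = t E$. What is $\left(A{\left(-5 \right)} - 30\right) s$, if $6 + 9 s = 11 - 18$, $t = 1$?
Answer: $\frac{455}{9} \approx 50.556$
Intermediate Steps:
$s = - \frac{13}{9}$ ($s = - \frac{2}{3} + \frac{11 - 18}{9} = - \frac{2}{3} + \frac{1}{9} \left(-7\right) = - \frac{2}{3} - \frac{7}{9} = - \frac{13}{9} \approx -1.4444$)
$A{\left(E \right)} = E$ ($A{\left(E \right)} = 1 E = E$)
$\left(A{\left(-5 \right)} - 30\right) s = \left(-5 - 30\right) \left(- \frac{13}{9}\right) = \left(-35\right) \left(- \frac{13}{9}\right) = \frac{455}{9}$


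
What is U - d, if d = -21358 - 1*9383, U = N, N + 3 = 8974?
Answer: 39712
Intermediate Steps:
N = 8971 (N = -3 + 8974 = 8971)
U = 8971
d = -30741 (d = -21358 - 9383 = -30741)
U - d = 8971 - 1*(-30741) = 8971 + 30741 = 39712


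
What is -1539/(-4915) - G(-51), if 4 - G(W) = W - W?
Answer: -18121/4915 ≈ -3.6869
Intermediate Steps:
G(W) = 4 (G(W) = 4 - (W - W) = 4 - 1*0 = 4 + 0 = 4)
-1539/(-4915) - G(-51) = -1539/(-4915) - 1*4 = -1539*(-1/4915) - 4 = 1539/4915 - 4 = -18121/4915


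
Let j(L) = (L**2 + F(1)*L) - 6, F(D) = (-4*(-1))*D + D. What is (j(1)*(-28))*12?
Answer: 0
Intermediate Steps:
F(D) = 5*D (F(D) = 4*D + D = 5*D)
j(L) = -6 + L**2 + 5*L (j(L) = (L**2 + (5*1)*L) - 6 = (L**2 + 5*L) - 6 = -6 + L**2 + 5*L)
(j(1)*(-28))*12 = ((-6 + 1**2 + 5*1)*(-28))*12 = ((-6 + 1 + 5)*(-28))*12 = (0*(-28))*12 = 0*12 = 0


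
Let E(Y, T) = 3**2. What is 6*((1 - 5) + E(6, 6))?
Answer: 30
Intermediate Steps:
E(Y, T) = 9
6*((1 - 5) + E(6, 6)) = 6*((1 - 5) + 9) = 6*(-4 + 9) = 6*5 = 30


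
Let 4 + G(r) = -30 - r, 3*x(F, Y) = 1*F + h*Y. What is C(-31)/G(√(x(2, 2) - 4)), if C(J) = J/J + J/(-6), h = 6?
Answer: -629/3466 + 37*√6/20796 ≈ -0.17712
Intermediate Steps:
x(F, Y) = 2*Y + F/3 (x(F, Y) = (1*F + 6*Y)/3 = (F + 6*Y)/3 = 2*Y + F/3)
C(J) = 1 - J/6 (C(J) = 1 + J*(-⅙) = 1 - J/6)
G(r) = -34 - r (G(r) = -4 + (-30 - r) = -34 - r)
C(-31)/G(√(x(2, 2) - 4)) = (1 - ⅙*(-31))/(-34 - √((2*2 + (⅓)*2) - 4)) = (1 + 31/6)/(-34 - √((4 + ⅔) - 4)) = 37/(6*(-34 - √(14/3 - 4))) = 37/(6*(-34 - √(⅔))) = 37/(6*(-34 - √6/3))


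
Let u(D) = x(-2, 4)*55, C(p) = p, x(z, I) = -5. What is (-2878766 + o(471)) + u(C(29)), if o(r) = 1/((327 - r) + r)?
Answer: -941446406/327 ≈ -2.8790e+6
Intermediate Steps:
u(D) = -275 (u(D) = -5*55 = -275)
o(r) = 1/327
(-2878766 + o(471)) + u(C(29)) = (-2878766 + 1/327) - 275 = -941356481/327 - 275 = -941446406/327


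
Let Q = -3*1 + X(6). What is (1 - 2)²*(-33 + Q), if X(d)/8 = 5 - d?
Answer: -44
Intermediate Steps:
X(d) = 40 - 8*d (X(d) = 8*(5 - d) = 40 - 8*d)
Q = -11 (Q = -3*1 + (40 - 8*6) = -3 + (40 - 48) = -3 - 8 = -11)
(1 - 2)²*(-33 + Q) = (1 - 2)²*(-33 - 11) = (-1)²*(-44) = 1*(-44) = -44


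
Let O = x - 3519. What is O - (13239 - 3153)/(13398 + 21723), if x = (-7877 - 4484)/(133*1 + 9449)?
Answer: -394925936917/112176474 ≈ -3520.6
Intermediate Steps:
x = -12361/9582 (x = -12361/(133 + 9449) = -12361/9582 ≈ -1.2900)
O = -33731419/9582 (O = -12361/9582 - 3519 = -33731419/9582 ≈ -3520.3)
O - (13239 - 3153)/(13398 + 21723) = -33731419/9582 - (13239 - 3153)/(13398 + 21723) = -33731419/9582 - 10086/35121 = -33731419/9582 - 1*3362/11707 = -33731419/9582 - 3362/11707 = -394925936917/112176474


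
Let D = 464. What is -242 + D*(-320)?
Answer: -148722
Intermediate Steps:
-242 + D*(-320) = -242 + 464*(-320) = -242 - 148480 = -148722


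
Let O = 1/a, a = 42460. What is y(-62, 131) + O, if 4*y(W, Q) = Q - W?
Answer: 512174/10615 ≈ 48.250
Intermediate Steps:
y(W, Q) = -W/4 + Q/4 (y(W, Q) = (Q - W)/4 = -W/4 + Q/4)
O = 1/42460 ≈ 2.3552e-5
y(-62, 131) + O = (-1/4*(-62) + (1/4)*131) + 1/42460 = (31/2 + 131/4) + 1/42460 = 193/4 + 1/42460 = 512174/10615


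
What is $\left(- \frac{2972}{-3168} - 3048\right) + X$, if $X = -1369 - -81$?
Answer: $- \frac{3433369}{792} \approx -4335.1$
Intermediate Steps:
$X = -1288$ ($X = -1369 + 81 = -1288$)
$\left(- \frac{2972}{-3168} - 3048\right) + X = \left(- \frac{2972}{-3168} - 3048\right) - 1288 = \left(\left(-2972\right) \left(- \frac{1}{3168}\right) - 3048\right) - 1288 = \left(\frac{743}{792} - 3048\right) - 1288 = - \frac{2413273}{792} - 1288 = - \frac{3433369}{792}$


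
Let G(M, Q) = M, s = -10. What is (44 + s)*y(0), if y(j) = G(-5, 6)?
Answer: -170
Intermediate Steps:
y(j) = -5
(44 + s)*y(0) = (44 - 10)*(-5) = 34*(-5) = -170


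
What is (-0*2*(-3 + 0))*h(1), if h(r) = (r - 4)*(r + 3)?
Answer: 0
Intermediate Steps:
h(r) = (-4 + r)*(3 + r)
(-0*2*(-3 + 0))*h(1) = (-0*2*(-3 + 0))*(-12 + 1**2 - 1*1) = (-0*2*(-3))*(-12 + 1 - 1) = -0*(-6)*(-12) = -1*0*(-12) = 0*(-12) = 0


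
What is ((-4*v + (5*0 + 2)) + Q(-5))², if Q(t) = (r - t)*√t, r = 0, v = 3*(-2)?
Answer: 551 + 260*I*√5 ≈ 551.0 + 581.38*I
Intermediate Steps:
v = -6
Q(t) = -t^(3/2) (Q(t) = (0 - t)*√t = (-t)*√t = -t^(3/2))
((-4*v + (5*0 + 2)) + Q(-5))² = ((-4*(-6) + (5*0 + 2)) - (-5)^(3/2))² = ((24 + (0 + 2)) - (-5)*I*√5)² = ((24 + 2) + 5*I*√5)² = (26 + 5*I*√5)²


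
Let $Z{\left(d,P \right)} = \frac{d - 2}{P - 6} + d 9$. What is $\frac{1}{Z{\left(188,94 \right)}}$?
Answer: $\frac{44}{74541} \approx 0.00059028$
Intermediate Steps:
$Z{\left(d,P \right)} = 9 d + \frac{-2 + d}{-6 + P}$ ($Z{\left(d,P \right)} = \frac{-2 + d}{-6 + P} + 9 d = 9 d + \frac{-2 + d}{-6 + P}$)
$\frac{1}{Z{\left(188,94 \right)}} = \frac{1}{\frac{1}{-6 + 94} \left(-2 - 9964 + 9 \cdot 94 \cdot 188\right)} = \frac{1}{\frac{1}{88} \left(-2 - 9964 + 159048\right)} = \frac{1}{\frac{1}{88} \cdot 149082} = \frac{1}{\frac{74541}{44}} = \frac{44}{74541}$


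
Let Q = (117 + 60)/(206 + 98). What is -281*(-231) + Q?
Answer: 19733121/304 ≈ 64912.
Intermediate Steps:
Q = 177/304 ≈ 0.58224
-281*(-231) + Q = -281*(-231) + 177/304 = 64911 + 177/304 = 19733121/304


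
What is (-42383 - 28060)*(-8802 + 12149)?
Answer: -235772721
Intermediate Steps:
(-42383 - 28060)*(-8802 + 12149) = -70443*3347 = -235772721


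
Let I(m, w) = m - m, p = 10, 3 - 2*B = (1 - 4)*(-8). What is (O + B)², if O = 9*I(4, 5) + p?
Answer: ¼ ≈ 0.25000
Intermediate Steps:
B = -21/2 (B = 3/2 - (1 - 4)*(-8)/2 = 3/2 - (-3)*(-8)/2 = 3/2 - ½*24 = 3/2 - 12 = -21/2 ≈ -10.500)
I(m, w) = 0
O = 10 (O = 9*0 + 10 = 0 + 10 = 10)
(O + B)² = (10 - 21/2)² = (-½)² = ¼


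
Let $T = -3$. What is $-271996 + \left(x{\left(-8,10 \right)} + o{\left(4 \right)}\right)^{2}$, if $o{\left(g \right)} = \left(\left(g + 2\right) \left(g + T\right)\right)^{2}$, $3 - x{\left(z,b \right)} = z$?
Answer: $-269787$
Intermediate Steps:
$x{\left(z,b \right)} = 3 - z$
$o{\left(g \right)} = \left(-3 + g\right)^{2} \left(2 + g\right)^{2}$ ($o{\left(g \right)} = \left(\left(g + 2\right) \left(g - 3\right)\right)^{2} = \left(\left(2 + g\right) \left(-3 + g\right)\right)^{2} = \left(\left(-3 + g\right) \left(2 + g\right)\right)^{2} = \left(-3 + g\right)^{2} \left(2 + g\right)^{2}$)
$-271996 + \left(x{\left(-8,10 \right)} + o{\left(4 \right)}\right)^{2} = -271996 + \left(\left(3 - -8\right) + \left(-3 + 4\right)^{2} \left(2 + 4\right)^{2}\right)^{2} = -271996 + \left(\left(3 + 8\right) + 1^{2} \cdot 6^{2}\right)^{2} = -271996 + \left(11 + 1 \cdot 36\right)^{2} = -271996 + \left(11 + 36\right)^{2} = -271996 + 47^{2} = -271996 + 2209 = -269787$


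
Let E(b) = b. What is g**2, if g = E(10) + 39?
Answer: 2401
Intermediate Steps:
g = 49 (g = 10 + 39 = 49)
g**2 = 49**2 = 2401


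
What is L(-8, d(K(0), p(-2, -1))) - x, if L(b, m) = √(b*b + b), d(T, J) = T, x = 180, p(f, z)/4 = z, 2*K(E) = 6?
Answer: -180 + 2*√14 ≈ -172.52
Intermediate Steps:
K(E) = 3 (K(E) = (½)*6 = 3)
p(f, z) = 4*z
L(b, m) = √(b + b²) (L(b, m) = √(b² + b) = √(b + b²))
L(-8, d(K(0), p(-2, -1))) - x = √(-8*(1 - 8)) - 1*180 = √(-8*(-7)) - 180 = √56 - 180 = 2*√14 - 180 = -180 + 2*√14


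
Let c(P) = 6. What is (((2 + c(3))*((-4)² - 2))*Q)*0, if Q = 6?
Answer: 0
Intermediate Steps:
(((2 + c(3))*((-4)² - 2))*Q)*0 = (((2 + 6)*((-4)² - 2))*6)*0 = ((8*(16 - 2))*6)*0 = ((8*14)*6)*0 = (112*6)*0 = 672*0 = 0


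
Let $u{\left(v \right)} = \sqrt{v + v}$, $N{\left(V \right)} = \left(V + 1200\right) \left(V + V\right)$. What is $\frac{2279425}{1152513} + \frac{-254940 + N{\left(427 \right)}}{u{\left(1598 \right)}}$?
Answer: $\frac{2279425}{1152513} + \frac{567259 \sqrt{799}}{799} \approx 20070.0$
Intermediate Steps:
$N{\left(V \right)} = 2 V \left(1200 + V\right)$ ($N{\left(V \right)} = \left(1200 + V\right) 2 V = 2 V \left(1200 + V\right)$)
$u{\left(v \right)} = \sqrt{2} \sqrt{v}$ ($u{\left(v \right)} = \sqrt{2 v} = \sqrt{2} \sqrt{v}$)
$\frac{2279425}{1152513} + \frac{-254940 + N{\left(427 \right)}}{u{\left(1598 \right)}} = \frac{2279425}{1152513} + \frac{-254940 + 2 \cdot 427 \left(1200 + 427\right)}{\sqrt{2} \sqrt{1598}} = 2279425 \cdot \frac{1}{1152513} + \frac{-254940 + 2 \cdot 427 \cdot 1627}{2 \sqrt{799}} = \frac{2279425}{1152513} + \left(-254940 + 1389458\right) \frac{\sqrt{799}}{1598} = \frac{2279425}{1152513} + 1134518 \frac{\sqrt{799}}{1598} = \frac{2279425}{1152513} + \frac{567259 \sqrt{799}}{799}$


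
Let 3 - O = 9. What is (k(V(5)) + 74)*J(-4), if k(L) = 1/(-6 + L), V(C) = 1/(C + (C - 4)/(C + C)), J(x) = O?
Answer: -65559/148 ≈ -442.97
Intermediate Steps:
O = -6 (O = 3 - 1*9 = 3 - 9 = -6)
J(x) = -6
V(C) = 1/(C + (-4 + C)/(2*C)) (V(C) = 1/(C + (-4 + C)/((2*C))) = 1/(C + (-4 + C)*(1/(2*C))) = 1/(C + (-4 + C)/(2*C)))
(k(V(5)) + 74)*J(-4) = (1/(-6 + 2*5/(-4 + 5 + 2*5²)) + 74)*(-6) = (1/(-6 + 2*5/(-4 + 5 + 2*25)) + 74)*(-6) = (1/(-6 + 2*5/(-4 + 5 + 50)) + 74)*(-6) = (1/(-6 + 2*5/51) + 74)*(-6) = (1/(-6 + 2*5*(1/51)) + 74)*(-6) = (1/(-6 + 10/51) + 74)*(-6) = (1/(-296/51) + 74)*(-6) = (-51/296 + 74)*(-6) = (21853/296)*(-6) = -65559/148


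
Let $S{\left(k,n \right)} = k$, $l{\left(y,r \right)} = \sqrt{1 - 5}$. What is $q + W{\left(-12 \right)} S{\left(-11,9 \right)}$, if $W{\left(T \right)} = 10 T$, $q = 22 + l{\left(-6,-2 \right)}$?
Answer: $1342 + 2 i \approx 1342.0 + 2.0 i$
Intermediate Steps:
$l{\left(y,r \right)} = 2 i$ ($l{\left(y,r \right)} = \sqrt{-4} = 2 i$)
$q = 22 + 2 i \approx 22.0 + 2.0 i$
$q + W{\left(-12 \right)} S{\left(-11,9 \right)} = \left(22 + 2 i\right) + 10 \left(-12\right) \left(-11\right) = \left(22 + 2 i\right) - -1320 = \left(22 + 2 i\right) + 1320 = 1342 + 2 i$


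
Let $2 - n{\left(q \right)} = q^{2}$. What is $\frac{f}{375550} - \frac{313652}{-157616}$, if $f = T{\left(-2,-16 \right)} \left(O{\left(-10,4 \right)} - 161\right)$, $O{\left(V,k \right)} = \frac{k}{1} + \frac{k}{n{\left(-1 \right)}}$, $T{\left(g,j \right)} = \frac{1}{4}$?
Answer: $\frac{29446494947}{14798172200} \approx 1.9899$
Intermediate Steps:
$T{\left(g,j \right)} = \frac{1}{4}$
$n{\left(q \right)} = 2 - q^{2}$
$O{\left(V,k \right)} = 2 k$ ($O{\left(V,k \right)} = \frac{k}{1} + \frac{k}{2 - \left(-1\right)^{2}} = k 1 + \frac{k}{2 - 1} = k + \frac{k}{2 - 1} = k + \frac{k}{1} = k + k 1 = k + k = 2 k$)
$f = - \frac{153}{4}$ ($f = \frac{2 \cdot 4 - 161}{4} = \frac{8 - 161}{4} = \frac{1}{4} \left(-153\right) = - \frac{153}{4} \approx -38.25$)
$\frac{f}{375550} - \frac{313652}{-157616} = - \frac{153}{4 \cdot 375550} - \frac{313652}{-157616} = \left(- \frac{153}{4}\right) \frac{1}{375550} - - \frac{78413}{39404} = - \frac{153}{1502200} + \frac{78413}{39404} = \frac{29446494947}{14798172200}$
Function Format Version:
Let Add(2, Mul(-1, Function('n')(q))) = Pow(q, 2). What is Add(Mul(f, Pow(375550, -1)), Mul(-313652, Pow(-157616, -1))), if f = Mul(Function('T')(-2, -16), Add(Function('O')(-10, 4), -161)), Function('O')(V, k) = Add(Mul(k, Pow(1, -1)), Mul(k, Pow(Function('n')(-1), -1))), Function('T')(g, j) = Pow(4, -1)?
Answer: Rational(29446494947, 14798172200) ≈ 1.9899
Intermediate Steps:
Function('T')(g, j) = Rational(1, 4)
Function('n')(q) = Add(2, Mul(-1, Pow(q, 2)))
Function('O')(V, k) = Mul(2, k) (Function('O')(V, k) = Add(Mul(k, Pow(1, -1)), Mul(k, Pow(Add(2, Mul(-1, Pow(-1, 2))), -1))) = Add(Mul(k, 1), Mul(k, Pow(Add(2, Mul(-1, 1)), -1))) = Add(k, Mul(k, Pow(Add(2, -1), -1))) = Add(k, Mul(k, Pow(1, -1))) = Add(k, Mul(k, 1)) = Add(k, k) = Mul(2, k))
f = Rational(-153, 4) (f = Mul(Rational(1, 4), Add(Mul(2, 4), -161)) = Mul(Rational(1, 4), Add(8, -161)) = Mul(Rational(1, 4), -153) = Rational(-153, 4) ≈ -38.250)
Add(Mul(f, Pow(375550, -1)), Mul(-313652, Pow(-157616, -1))) = Add(Mul(Rational(-153, 4), Pow(375550, -1)), Mul(-313652, Pow(-157616, -1))) = Add(Mul(Rational(-153, 4), Rational(1, 375550)), Mul(-313652, Rational(-1, 157616))) = Add(Rational(-153, 1502200), Rational(78413, 39404)) = Rational(29446494947, 14798172200)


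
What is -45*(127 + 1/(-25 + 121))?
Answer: -182895/32 ≈ -5715.5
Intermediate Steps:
-45*(127 + 1/(-25 + 121)) = -45*(127 + 1/96) = -45*12193/96 = -182895/32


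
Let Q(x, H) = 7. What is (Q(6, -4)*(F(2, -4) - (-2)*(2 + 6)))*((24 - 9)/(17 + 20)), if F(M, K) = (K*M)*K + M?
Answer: 5250/37 ≈ 141.89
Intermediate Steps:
F(M, K) = M + M*K² (F(M, K) = M*K² + M = M + M*K²)
(Q(6, -4)*(F(2, -4) - (-2)*(2 + 6)))*((24 - 9)/(17 + 20)) = (7*(2*(1 + (-4)²) - (-2)*(2 + 6)))*((24 - 9)/(17 + 20)) = (7*(2*(1 + 16) - (-2)*8))*(15/37) = (7*(2*17 - 1*(-16)))*(15*(1/37)) = (7*(34 + 16))*(15/37) = (7*50)*(15/37) = 350*(15/37) = 5250/37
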